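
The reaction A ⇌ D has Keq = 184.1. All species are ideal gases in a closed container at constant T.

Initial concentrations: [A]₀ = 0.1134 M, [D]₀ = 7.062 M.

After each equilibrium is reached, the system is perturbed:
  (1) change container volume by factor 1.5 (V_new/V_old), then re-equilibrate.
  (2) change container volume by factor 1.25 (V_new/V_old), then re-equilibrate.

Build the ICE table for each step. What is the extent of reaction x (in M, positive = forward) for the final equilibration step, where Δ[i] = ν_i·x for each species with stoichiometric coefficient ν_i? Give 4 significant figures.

Q₀ = 62.28 vs Keq = 184.1 ⇒ Q<K, forward
Step 1:
                   A          D
  I           0.1134      7.062
  C         -0.07464    0.07464
  E          0.03876      7.137
  solve Keq expr → x = 0.07464; check Q = 184.1
Then change container volume by factor 1.5 (V_new/V_old).
Step 2:
                   A          D
  I          0.02584      4.758
  C                0          0
  E          0.02584      4.758
  solve Keq expr → x = 0; check Q = 184.1
Then change container volume by factor 1.25 (V_new/V_old).
Step 3:
                   A          D
  I          0.02067      3.806
  C                0          0
  E          0.02067      3.806
  solve Keq expr → x = 0; check Q = 184.1

x = 0 M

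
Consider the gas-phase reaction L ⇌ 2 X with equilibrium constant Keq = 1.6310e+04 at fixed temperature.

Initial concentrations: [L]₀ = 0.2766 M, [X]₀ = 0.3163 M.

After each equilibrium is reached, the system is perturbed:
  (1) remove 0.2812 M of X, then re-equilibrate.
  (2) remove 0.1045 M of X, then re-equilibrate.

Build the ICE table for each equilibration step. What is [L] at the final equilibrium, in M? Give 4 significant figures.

[L]_eq = 1.4349e-05 M

Q₀ = 0.3617 vs Keq = 1.6310e+04 ⇒ Q<K, forward
Step 1:
                  L         X
  I          0.2766    0.3163
  C         -0.2766    0.5531
  E       4.6344e-05    0.8694
  solve Keq expr → x = 0.2766; check Q = 1.6310e+04
Then remove 0.2812 M of X.
Step 2:
                  L         X
  I       4.6344e-05    0.5882
  C       -2.5127e-05 5.0254e-05
  E       2.1217e-05    0.5883
  solve Keq expr → x = 2.5127e-05; check Q = 1.6310e+04
Then remove 0.1045 M of X.
Step 3:
                  L         X
  I       2.1217e-05    0.4838
  C       -6.8677e-06 1.3735e-05
  E       1.4349e-05    0.4838
  solve Keq expr → x = 6.8677e-06; check Q = 1.6310e+04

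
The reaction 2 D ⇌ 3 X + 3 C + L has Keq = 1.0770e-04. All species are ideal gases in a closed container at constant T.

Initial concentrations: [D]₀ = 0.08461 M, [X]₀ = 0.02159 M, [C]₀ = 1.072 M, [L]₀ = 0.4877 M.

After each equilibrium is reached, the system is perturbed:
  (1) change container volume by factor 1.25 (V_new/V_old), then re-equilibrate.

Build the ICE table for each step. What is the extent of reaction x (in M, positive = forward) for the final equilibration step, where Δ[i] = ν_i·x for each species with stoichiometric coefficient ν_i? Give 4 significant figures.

x = 0.001262 M

Q₀ = 8.4460e-04 vs Keq = 1.0770e-04 ⇒ Q>K, reverse
Step 1:
                  D         X         C         L
  Initial   0.08461   0.02159     1.072    0.4877
  Change   0.006683  -0.01002  -0.01002 -0.003341
  Equil     0.09129   0.01157     1.062    0.4844
  solve Keq expr → x = -0.003341; check Q = 1.0770e-04
Then change container volume by factor 1.25 (V_new/V_old).
Step 2:
                  D         X         C         L
  Initial   0.07303  0.009253    0.8496    0.3875
  Change  -0.002523  0.003785  0.003785  0.001262
  Equil     0.07051   0.01304    0.8534    0.3887
  solve Keq expr → x = 0.001262; check Q = 1.0770e-04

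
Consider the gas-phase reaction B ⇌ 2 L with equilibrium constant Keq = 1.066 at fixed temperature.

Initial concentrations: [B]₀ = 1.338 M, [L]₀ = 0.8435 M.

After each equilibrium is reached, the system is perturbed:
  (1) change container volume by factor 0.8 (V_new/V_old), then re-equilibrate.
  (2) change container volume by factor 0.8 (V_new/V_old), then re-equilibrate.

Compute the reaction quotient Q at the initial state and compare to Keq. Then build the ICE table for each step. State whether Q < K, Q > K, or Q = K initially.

Q₀ = 0.5318; Q < K (proceeds forward)

Q₀ = 0.5318 vs Keq = 1.066 ⇒ Q<K, forward
Step 1:
                    B           L
  init          1.338      0.8435
  Δ           -0.1427      0.2853
  eq            1.195       1.129
  solve Keq expr → x = 0.1427; check Q = 1.066
Then change container volume by factor 0.8 (V_new/V_old).
Step 2:
                    B           L
  init          1.494       1.411
  Δ           0.06161     -0.1232
  eq            1.556       1.288
  solve Keq expr → x = -0.06161; check Q = 1.066
Then change container volume by factor 0.8 (V_new/V_old).
Step 3:
                    B           L
  init          1.945        1.61
  Δ            0.0718     -0.1436
  eq            2.017       1.466
  solve Keq expr → x = -0.0718; check Q = 1.066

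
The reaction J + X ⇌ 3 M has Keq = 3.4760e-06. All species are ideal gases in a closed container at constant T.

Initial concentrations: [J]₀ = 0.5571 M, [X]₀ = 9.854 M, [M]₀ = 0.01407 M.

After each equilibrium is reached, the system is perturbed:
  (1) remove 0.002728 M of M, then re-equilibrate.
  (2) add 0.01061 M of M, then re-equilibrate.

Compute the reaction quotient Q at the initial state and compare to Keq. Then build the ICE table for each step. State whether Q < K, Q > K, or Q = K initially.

Q₀ = 5.0738e-07; Q < K (proceeds forward)

Q₀ = 5.0738e-07 vs Keq = 3.4760e-06 ⇒ Q<K, forward
Step 1:
                   J          X          M
  Initial     0.5571      9.854    0.01407
  Change   -0.004194  -0.004194    0.01258
  Equil       0.5529       9.85    0.02665
  solve Keq expr → x = 0.004194; check Q = 3.4760e-06
Then remove 0.002728 M of M.
Step 2:
                   J          X          M
  Initial     0.5529       9.85    0.02392
  Change  -9.0422e-04 -9.0422e-04   0.002713
  Equil        0.552      9.849    0.02664
  solve Keq expr → x = 9.0422e-04; check Q = 3.4760e-06
Then add 0.01061 M of M.
Step 3:
                   J          X          M
  Initial      0.552      9.849    0.03725
  Change    0.003517   0.003517   -0.01055
  Equil       0.5555      9.852     0.0267
  solve Keq expr → x = -0.003517; check Q = 3.4760e-06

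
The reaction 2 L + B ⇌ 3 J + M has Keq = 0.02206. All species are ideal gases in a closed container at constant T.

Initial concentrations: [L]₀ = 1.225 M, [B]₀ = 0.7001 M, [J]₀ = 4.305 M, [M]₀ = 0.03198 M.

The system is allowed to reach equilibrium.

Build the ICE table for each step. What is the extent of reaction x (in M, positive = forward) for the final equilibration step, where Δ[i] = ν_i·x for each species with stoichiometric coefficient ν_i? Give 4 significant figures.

Q₀ = 2.429 vs Keq = 0.02206 ⇒ Q>K, reverse
Step 1:
                   L          B          J          M
  init         1.225     0.7001      4.305    0.03198
  Δ          0.06324    0.03162   -0.09486   -0.03162
  eq           1.288     0.7317       4.21 3.5897e-04
  solve Keq expr → x = -0.03162; check Q = 0.02206

x = -0.03162 M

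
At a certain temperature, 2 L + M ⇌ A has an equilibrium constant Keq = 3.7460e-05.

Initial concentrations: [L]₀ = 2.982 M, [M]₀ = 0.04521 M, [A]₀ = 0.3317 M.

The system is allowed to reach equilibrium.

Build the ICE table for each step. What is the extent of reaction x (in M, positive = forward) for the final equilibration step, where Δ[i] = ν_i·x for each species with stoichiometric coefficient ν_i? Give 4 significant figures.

x = -0.3315 M

Q₀ = 0.8251 vs Keq = 3.7460e-05 ⇒ Q>K, reverse
Step 1:
                    L           M           A
  Initial       2.982     0.04521      0.3317
  Change        0.663      0.3315     -0.3315
  Equil         3.645      0.3767  1.8750e-04
  solve Keq expr → x = -0.3315; check Q = 3.7460e-05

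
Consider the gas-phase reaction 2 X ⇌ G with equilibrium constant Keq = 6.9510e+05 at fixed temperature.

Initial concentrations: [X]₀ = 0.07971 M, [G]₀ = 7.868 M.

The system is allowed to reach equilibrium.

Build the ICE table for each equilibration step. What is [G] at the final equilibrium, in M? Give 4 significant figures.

[G]_eq = 7.906 M

Q₀ = 1238 vs Keq = 6.9510e+05 ⇒ Q<K, forward
Step 1:
                    X           G
  I           0.07971       7.868
  C          -0.07634     0.03817
  E          0.003373       7.906
  solve Keq expr → x = 0.03817; check Q = 6.9510e+05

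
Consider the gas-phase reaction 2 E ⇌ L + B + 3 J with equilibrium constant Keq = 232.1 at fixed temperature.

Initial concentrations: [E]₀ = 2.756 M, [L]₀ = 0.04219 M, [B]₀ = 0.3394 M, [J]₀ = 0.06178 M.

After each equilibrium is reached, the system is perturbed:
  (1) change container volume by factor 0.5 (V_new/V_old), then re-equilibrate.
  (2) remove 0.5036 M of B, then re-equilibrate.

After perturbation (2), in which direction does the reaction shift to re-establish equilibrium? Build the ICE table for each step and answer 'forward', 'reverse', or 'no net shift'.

Direction: forward

Q₀ = 4.4454e-07 vs Keq = 232.1 ⇒ Q<K, forward
Step 1:
                  E         L         B         J
  init        2.756   0.04219    0.3394   0.06178
  Δ          -2.224     1.112     1.112     3.336
  eq         0.5321     1.154     1.451     3.398
  solve Keq expr → x = 1.112; check Q = 232.1
Then change container volume by factor 0.5 (V_new/V_old).
Step 2:
                  E         L         B         J
  init        1.064     2.308     2.903     6.795
  Δ          0.8157   -0.4078   -0.4078    -1.224
  eq           1.88       1.9     2.495     5.572
  solve Keq expr → x = -0.4078; check Q = 232.1
Then remove 0.5036 M of B.
Step 3:
                  E         L         B         J
  init         1.88       1.9     1.991     5.572
  Δ        -0.09406   0.04703   0.04703    0.1411
  eq          1.786     1.947     2.038     5.713
  solve Keq expr → x = 0.04703; check Q = 232.1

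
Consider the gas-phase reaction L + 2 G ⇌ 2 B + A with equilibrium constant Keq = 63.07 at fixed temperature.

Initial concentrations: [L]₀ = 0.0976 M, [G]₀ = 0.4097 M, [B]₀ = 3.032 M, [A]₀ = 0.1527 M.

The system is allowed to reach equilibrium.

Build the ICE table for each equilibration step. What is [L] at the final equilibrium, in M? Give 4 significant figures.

[L]_eq = 0.1088 M

Q₀ = 85.69 vs Keq = 63.07 ⇒ Q>K, reverse
Step 1:
                   L          G          B          A
  Initial     0.0976     0.4097      3.032     0.1527
  Change     0.01121    0.02243   -0.02243   -0.01121
  Equil       0.1088     0.4321       3.01     0.1415
  solve Keq expr → x = -0.01121; check Q = 63.07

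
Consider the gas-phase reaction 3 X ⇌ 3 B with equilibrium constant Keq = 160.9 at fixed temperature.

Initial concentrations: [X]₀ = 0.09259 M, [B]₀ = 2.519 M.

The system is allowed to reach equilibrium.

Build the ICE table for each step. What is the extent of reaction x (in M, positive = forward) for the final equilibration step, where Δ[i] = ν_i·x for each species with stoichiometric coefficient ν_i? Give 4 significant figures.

Q₀ = 2.0137e+04 vs Keq = 160.9 ⇒ Q>K, reverse
Step 1:
                   X          B
  Initial    0.09259      2.519
  Change       0.313     -0.313
  Equil       0.4056      2.206
  solve Keq expr → x = -0.1043; check Q = 160.9

x = -0.1043 M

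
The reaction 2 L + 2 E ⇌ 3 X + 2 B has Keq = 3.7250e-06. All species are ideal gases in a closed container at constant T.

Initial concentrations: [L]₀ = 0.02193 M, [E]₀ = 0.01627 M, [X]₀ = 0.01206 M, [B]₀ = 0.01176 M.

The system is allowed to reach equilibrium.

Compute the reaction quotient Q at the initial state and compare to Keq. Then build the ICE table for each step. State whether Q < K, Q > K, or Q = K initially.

Q₀ = 0.001905; Q > K (proceeds reverse)

Q₀ = 0.001905 vs Keq = 3.7250e-06 ⇒ Q>K, reverse
Step 1:
                   L          E          X          B
  I          0.02193    0.01627    0.01206    0.01176
  C         0.005781   0.005781  -0.008671  -0.005781
  E          0.02771    0.02205   0.003389   0.005979
  solve Keq expr → x = -0.00289; check Q = 3.7250e-06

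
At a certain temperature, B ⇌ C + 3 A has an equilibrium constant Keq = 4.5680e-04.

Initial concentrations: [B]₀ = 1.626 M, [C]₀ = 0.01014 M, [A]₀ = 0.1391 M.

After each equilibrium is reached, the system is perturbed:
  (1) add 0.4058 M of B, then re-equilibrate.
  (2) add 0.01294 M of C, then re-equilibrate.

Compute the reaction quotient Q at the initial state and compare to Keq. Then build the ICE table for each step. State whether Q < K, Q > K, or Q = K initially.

Q₀ = 1.6784e-05 vs Keq = 4.5680e-04 ⇒ Q<K, forward
Step 1:
                  B         C         A
  I           1.626   0.01014    0.1391
  C        -0.03673   0.03673    0.1102
  E           1.589   0.04687    0.2493
  solve Keq expr → x = 0.03673; check Q = 4.5680e-04
Then add 0.4058 M of B.
Step 2:
                  B         C         A
  I           1.995   0.04687    0.2493
  C       -0.004045  0.004045   0.01213
  E           1.991   0.05091    0.2614
  solve Keq expr → x = 0.004045; check Q = 4.5680e-04
Then add 0.01294 M of C.
Step 3:
                  B         C         A
  I           1.991   0.06385    0.2614
  C        0.004352 -0.004352  -0.01306
  E           1.995    0.0595    0.2484
  solve Keq expr → x = -0.004352; check Q = 4.5680e-04

Q₀ = 1.6784e-05; Q < K (proceeds forward)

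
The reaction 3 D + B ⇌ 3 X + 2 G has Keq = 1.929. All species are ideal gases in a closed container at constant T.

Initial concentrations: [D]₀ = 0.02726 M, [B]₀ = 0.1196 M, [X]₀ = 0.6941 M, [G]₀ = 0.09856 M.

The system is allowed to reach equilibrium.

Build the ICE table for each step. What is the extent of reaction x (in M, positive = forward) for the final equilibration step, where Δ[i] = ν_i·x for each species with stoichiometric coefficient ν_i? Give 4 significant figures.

x = -0.02824 M

Q₀ = 1341 vs Keq = 1.929 ⇒ Q>K, reverse
Step 1:
                    D           B           X           G
  Initial     0.02726      0.1196      0.6941     0.09856
  Change      0.08473     0.02824    -0.08473    -0.05649
  Equil         0.112      0.1478      0.6094     0.04207
  solve Keq expr → x = -0.02824; check Q = 1.929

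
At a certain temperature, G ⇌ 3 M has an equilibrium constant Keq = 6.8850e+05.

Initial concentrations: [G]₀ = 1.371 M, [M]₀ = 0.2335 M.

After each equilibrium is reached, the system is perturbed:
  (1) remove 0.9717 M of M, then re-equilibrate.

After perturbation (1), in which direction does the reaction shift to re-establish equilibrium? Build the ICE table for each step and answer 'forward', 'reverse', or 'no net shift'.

Direction: forward

Q₀ = 0.009286 vs Keq = 6.8850e+05 ⇒ Q<K, forward
Step 1:
                    G           M
  init          1.371      0.2335
  Δ            -1.371       4.113
  eq       1.1924e-04       4.346
  solve Keq expr → x = 1.371; check Q = 6.8850e+05
Then remove 0.9717 M of M.
Step 2:
                    G           M
  init     1.1924e-04       3.374
  Δ       -6.3418e-05  1.9025e-04
  eq       5.5818e-05       3.375
  solve Keq expr → x = 6.3418e-05; check Q = 6.8850e+05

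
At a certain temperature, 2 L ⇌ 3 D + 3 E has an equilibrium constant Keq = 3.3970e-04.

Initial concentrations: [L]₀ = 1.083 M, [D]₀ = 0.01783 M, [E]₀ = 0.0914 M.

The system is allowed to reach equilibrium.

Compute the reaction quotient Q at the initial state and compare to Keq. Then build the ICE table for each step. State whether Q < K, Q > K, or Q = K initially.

Q₀ = 3.6901e-09; Q < K (proceeds forward)

Q₀ = 3.6901e-09 vs Keq = 3.3970e-04 ⇒ Q<K, forward
Step 1:
                   L          D          E
  Initial      1.083    0.01783     0.0914
  Change     -0.1381     0.2072     0.2072
  Equil       0.9449      0.225     0.2986
  solve Keq expr → x = 0.06906; check Q = 3.3970e-04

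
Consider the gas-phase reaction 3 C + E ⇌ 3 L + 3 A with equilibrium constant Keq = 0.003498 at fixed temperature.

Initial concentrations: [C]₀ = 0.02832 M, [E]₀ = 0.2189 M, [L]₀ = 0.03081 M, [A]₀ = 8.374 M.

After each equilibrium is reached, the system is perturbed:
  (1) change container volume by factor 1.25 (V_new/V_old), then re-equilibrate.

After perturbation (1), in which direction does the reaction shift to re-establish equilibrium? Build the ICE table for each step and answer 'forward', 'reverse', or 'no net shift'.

Q₀ = 3454 vs Keq = 0.003498 ⇒ Q>K, reverse
Step 1:
                   C          E          L          A
  I          0.02832     0.2189    0.03081      8.374
  C          0.03016    0.01005   -0.03016   -0.03016
  E          0.05848      0.229 6.5086e-04      8.344
  solve Keq expr → x = -0.01005; check Q = 0.003498
Then change container volume by factor 1.25 (V_new/V_old).
Step 2:
                   C          E          L          A
  I          0.04678     0.1832 5.2069e-04      6.675
  C       -8.2415e-05 -2.7472e-05 8.2415e-05 8.2415e-05
  E           0.0467     0.1831 6.0311e-04      6.675
  solve Keq expr → x = 2.7472e-05; check Q = 0.003498

Direction: forward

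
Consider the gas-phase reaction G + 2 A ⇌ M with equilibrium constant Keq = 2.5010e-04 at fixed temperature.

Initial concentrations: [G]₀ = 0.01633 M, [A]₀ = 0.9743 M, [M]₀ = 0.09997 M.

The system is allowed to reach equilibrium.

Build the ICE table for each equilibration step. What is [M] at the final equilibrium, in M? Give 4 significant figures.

[M]_eq = 4.0086e-05 M

Q₀ = 6.449 vs Keq = 2.5010e-04 ⇒ Q>K, reverse
Step 1:
                    G           A           M
  Initial     0.01633      0.9743     0.09997
  Change      0.09993      0.1999    -0.09993
  Equil        0.1163       1.174  4.0086e-05
  solve Keq expr → x = -0.09993; check Q = 2.5010e-04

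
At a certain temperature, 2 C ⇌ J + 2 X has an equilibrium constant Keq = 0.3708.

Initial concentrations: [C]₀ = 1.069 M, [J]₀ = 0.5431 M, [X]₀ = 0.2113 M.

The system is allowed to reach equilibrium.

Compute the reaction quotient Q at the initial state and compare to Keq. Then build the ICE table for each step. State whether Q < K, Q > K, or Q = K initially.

Q₀ = 0.02122 vs Keq = 0.3708 ⇒ Q<K, forward
Step 1:
                   C          J          X
  I            1.069     0.5431     0.2113
  C          -0.3266     0.1633     0.3266
  E           0.7424     0.7064     0.5379
  solve Keq expr → x = 0.1633; check Q = 0.3708

Q₀ = 0.02122; Q < K (proceeds forward)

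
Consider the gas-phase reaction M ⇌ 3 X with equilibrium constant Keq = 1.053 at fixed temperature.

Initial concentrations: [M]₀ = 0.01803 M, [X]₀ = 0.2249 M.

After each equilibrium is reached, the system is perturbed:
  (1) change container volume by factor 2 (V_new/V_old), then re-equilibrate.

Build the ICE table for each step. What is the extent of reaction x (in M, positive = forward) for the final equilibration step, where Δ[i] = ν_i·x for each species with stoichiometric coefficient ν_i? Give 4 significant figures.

x = 0.004317 M

Q₀ = 0.6309 vs Keq = 1.053 ⇒ Q<K, forward
Step 1:
                  M         X
  Initial   0.01803    0.2249
  Change  -0.004945   0.01484
  Equil     0.01308    0.2397
  solve Keq expr → x = 0.004945; check Q = 1.053
Then change container volume by factor 2 (V_new/V_old).
Step 2:
                  M         X
  Initial  0.006542    0.1199
  Change  -0.004317   0.01295
  Equil    0.002225    0.1328
  solve Keq expr → x = 0.004317; check Q = 1.053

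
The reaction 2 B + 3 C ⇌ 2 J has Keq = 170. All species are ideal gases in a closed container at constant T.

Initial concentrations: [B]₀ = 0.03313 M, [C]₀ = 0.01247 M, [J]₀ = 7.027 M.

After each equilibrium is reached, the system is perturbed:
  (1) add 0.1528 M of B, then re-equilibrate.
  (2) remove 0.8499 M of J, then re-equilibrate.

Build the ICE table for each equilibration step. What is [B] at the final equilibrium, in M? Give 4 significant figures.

Q₀ = 2.3201e+10 vs Keq = 170 ⇒ Q>K, reverse
Step 1:
                    B           C           J
  Initial     0.03313     0.01247       7.027
  Change       0.5737      0.8605     -0.5737
  Equil        0.6068       0.873       6.453
  solve Keq expr → x = -0.2868; check Q = 170
Then add 0.1528 M of B.
Step 2:
                    B           C           J
  Initial      0.7596       0.873       6.453
  Change      -0.0532    -0.07979      0.0532
  Equil        0.7064      0.7932       6.507
  solve Keq expr → x = 0.0266; check Q = 170
Then remove 0.8499 M of J.
Step 3:
                    B           C           J
  Initial      0.7064      0.7932       5.657
  Change     -0.03079    -0.04618     0.03079
  Equil        0.6756       0.747       5.687
  solve Keq expr → x = 0.01539; check Q = 170

[B]_eq = 0.6756 M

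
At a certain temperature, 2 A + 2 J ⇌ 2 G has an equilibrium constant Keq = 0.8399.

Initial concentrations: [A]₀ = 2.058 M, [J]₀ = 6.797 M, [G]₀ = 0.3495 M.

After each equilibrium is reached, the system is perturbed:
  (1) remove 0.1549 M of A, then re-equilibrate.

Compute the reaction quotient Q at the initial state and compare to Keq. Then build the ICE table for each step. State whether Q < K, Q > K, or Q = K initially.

Q₀ = 6.2427e-04; Q < K (proceeds forward)

Q₀ = 6.2427e-04 vs Keq = 0.8399 ⇒ Q<K, forward
Step 1:
                    A           J           G
  Initial       2.058       6.797      0.3495
  Change       -1.638      -1.638       1.638
  Equil        0.4203       5.159       1.987
  solve Keq expr → x = 0.8189; check Q = 0.8399
Then remove 0.1549 M of A.
Step 2:
                    A           J           G
  Initial      0.2654       5.159       1.987
  Change       0.1204      0.1204     -0.1204
  Equil        0.3858        5.28       1.867
  solve Keq expr → x = -0.06021; check Q = 0.8399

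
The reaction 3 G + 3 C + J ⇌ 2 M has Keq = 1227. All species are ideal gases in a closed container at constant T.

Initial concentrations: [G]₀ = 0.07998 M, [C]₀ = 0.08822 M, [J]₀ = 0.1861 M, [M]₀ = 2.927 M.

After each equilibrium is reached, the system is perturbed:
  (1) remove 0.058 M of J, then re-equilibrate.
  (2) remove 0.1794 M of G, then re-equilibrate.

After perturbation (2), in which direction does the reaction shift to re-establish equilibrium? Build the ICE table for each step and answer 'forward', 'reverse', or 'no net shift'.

Direction: reverse

Q₀ = 1.3106e+08 vs Keq = 1227 ⇒ Q>K, reverse
Step 1:
                  G         C         J         M
  init      0.07998   0.08822    0.1861     2.927
  Δ          0.4249    0.4249    0.1416   -0.2832
  eq         0.5049    0.5131    0.3277     2.644
  solve Keq expr → x = -0.1416; check Q = 1227
Then remove 0.058 M of J.
Step 2:
                  G         C         J         M
  init       0.5049    0.5131    0.2697     2.644
  Δ         0.01459   0.01459  0.004862 -0.009724
  eq         0.5194    0.5277    0.2746     2.634
  solve Keq expr → x = -0.004862; check Q = 1227
Then remove 0.1794 M of G.
Step 3:
                  G         C         J         M
  init         0.34    0.5277    0.2746     2.634
  Δ         0.08588   0.08588   0.02863  -0.05725
  eq         0.4259    0.6136    0.3032     2.577
  solve Keq expr → x = -0.02863; check Q = 1227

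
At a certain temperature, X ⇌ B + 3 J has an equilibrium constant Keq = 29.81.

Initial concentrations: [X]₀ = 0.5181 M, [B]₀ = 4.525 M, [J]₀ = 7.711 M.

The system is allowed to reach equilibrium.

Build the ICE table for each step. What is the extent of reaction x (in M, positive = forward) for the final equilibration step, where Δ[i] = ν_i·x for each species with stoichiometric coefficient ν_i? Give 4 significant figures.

Q₀ = 4004 vs Keq = 29.81 ⇒ Q>K, reverse
Step 1:
                   X          B          J
  init        0.5181      4.525      7.711
  Δ            1.634     -1.634     -4.901
  eq           2.152      2.891       2.81
  solve Keq expr → x = -1.634; check Q = 29.81

x = -1.634 M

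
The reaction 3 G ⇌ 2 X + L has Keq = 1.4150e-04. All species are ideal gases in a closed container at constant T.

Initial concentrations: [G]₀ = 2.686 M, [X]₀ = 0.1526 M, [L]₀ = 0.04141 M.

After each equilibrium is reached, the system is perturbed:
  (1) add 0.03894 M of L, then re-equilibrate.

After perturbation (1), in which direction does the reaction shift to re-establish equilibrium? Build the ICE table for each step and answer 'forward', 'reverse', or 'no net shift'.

Q₀ = 4.9762e-05 vs Keq = 1.4150e-04 ⇒ Q<K, forward
Step 1:
                  G         X         L
  init        2.686    0.1526   0.04141
  Δ        -0.06887   0.04591   0.02296
  eq          2.617    0.1985   0.06437
  solve Keq expr → x = 0.02296; check Q = 1.4150e-04
Then add 0.03894 M of L.
Step 2:
                  G         X         L
  init        2.617    0.1985    0.1033
  Δ         0.04007  -0.02671  -0.01336
  eq          2.657    0.1718   0.08995
  solve Keq expr → x = -0.01336; check Q = 1.4150e-04

Direction: reverse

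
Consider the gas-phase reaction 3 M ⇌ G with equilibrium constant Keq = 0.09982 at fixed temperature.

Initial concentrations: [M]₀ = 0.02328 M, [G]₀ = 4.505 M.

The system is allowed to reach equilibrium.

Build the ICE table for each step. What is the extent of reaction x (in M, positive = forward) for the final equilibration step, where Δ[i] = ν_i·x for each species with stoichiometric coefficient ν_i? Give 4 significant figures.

Q₀ = 3.5706e+05 vs Keq = 0.09982 ⇒ Q>K, reverse
Step 1:
                    M           G
  Initial     0.02328       4.505
  Change        3.228      -1.076
  Equil         3.251       3.429
  solve Keq expr → x = -1.076; check Q = 0.09982

x = -1.076 M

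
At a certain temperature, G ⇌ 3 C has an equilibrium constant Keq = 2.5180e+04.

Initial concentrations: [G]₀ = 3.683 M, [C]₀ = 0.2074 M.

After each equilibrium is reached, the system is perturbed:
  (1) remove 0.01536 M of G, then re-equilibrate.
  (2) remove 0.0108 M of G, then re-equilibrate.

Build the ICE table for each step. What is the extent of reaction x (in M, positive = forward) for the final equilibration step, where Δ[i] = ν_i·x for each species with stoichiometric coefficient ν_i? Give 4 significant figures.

Q₀ = 0.002422 vs Keq = 2.5180e+04 ⇒ Q<K, forward
Step 1:
                  G         C
  init        3.683    0.2074
  Δ          -3.629     10.89
  eq        0.05422     11.09
  solve Keq expr → x = 3.629; check Q = 2.5180e+04
Then remove 0.01536 M of G.
Step 2:
                  G         C
  init      0.03886     11.09
  Δ         0.01472  -0.04415
  eq        0.05358     11.05
  solve Keq expr → x = -0.01472; check Q = 2.5180e+04
Then remove 0.0108 M of G.
Step 3:
                  G         C
  init      0.04278     11.05
  Δ         0.01035  -0.03105
  eq        0.05313     11.02
  solve Keq expr → x = -0.01035; check Q = 2.5180e+04

x = -0.01035 M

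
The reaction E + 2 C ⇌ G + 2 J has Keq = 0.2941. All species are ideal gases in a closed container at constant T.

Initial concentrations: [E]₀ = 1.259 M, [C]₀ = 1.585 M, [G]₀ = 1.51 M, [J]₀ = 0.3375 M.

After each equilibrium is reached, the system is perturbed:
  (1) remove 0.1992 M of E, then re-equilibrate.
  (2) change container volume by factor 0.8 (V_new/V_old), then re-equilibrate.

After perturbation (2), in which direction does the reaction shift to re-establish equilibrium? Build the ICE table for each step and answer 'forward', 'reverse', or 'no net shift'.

Direction: no net shift

Q₀ = 0.05438 vs Keq = 0.2941 ⇒ Q<K, forward
Step 1:
                  E         C         G         J
  I           1.259     1.585      1.51    0.3375
  C         -0.1296   -0.2592    0.1296    0.2592
  E           1.129     1.326      1.64    0.5967
  solve Keq expr → x = 0.1296; check Q = 0.2941
Then remove 0.1992 M of E.
Step 2:
                  E         C         G         J
  I          0.9302     1.326      1.64    0.5967
  C         0.01679   0.03358  -0.01679  -0.03358
  E           0.947     1.359     1.623    0.5631
  solve Keq expr → x = -0.01679; check Q = 0.2941
Then change container volume by factor 0.8 (V_new/V_old).
Step 3:
                  E         C         G         J
  I           1.184     1.699     2.029    0.7039
  C               0         0         0         0
  E           1.184     1.699     2.029    0.7039
  solve Keq expr → x = 0; check Q = 0.2941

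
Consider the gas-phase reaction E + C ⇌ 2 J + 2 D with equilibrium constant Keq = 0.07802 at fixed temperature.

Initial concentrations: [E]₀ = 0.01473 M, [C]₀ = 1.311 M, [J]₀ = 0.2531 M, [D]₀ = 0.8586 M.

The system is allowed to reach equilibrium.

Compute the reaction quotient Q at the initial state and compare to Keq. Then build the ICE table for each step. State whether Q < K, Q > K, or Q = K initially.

Q₀ = 2.445 vs Keq = 0.07802 ⇒ Q>K, reverse
Step 1:
                   E          C          J          D
  Initial    0.01473      1.311     0.2531     0.8586
  Change     0.06378    0.06378    -0.1276    -0.1276
  Equil      0.07851      1.375     0.1255      0.731
  solve Keq expr → x = -0.06378; check Q = 0.07802

Q₀ = 2.445; Q > K (proceeds reverse)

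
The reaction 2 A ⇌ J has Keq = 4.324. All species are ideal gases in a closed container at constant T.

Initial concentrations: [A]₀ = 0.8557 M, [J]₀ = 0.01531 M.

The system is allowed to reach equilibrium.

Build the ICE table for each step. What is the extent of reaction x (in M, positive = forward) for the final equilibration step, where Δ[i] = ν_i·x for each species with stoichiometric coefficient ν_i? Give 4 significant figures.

Q₀ = 0.02091 vs Keq = 4.324 ⇒ Q<K, forward
Step 1:
                   A          J
  I           0.8557    0.01531
  C          -0.5882     0.2941
  E           0.2675     0.3094
  solve Keq expr → x = 0.2941; check Q = 4.324

x = 0.2941 M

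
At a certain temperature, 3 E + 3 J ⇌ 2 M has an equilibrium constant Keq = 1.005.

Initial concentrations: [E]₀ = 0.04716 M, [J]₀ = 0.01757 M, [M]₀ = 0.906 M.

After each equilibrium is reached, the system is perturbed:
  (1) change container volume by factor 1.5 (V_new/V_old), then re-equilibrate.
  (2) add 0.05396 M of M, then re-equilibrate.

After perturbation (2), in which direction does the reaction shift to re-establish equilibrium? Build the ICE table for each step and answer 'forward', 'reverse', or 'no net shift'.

Q₀ = 1.4428e+09 vs Keq = 1.005 ⇒ Q>K, reverse
Step 1:
                   E          J          M
  Initial    0.04716    0.01757      0.906
  Change      0.7197     0.7197    -0.4798
  Equil       0.7669     0.7373     0.4262
  solve Keq expr → x = -0.2399; check Q = 1.005
Then change container volume by factor 1.5 (V_new/V_old).
Step 2:
                   E          J          M
  Initial     0.5112     0.4915     0.2841
  Change     0.09972    0.09972   -0.06648
  Equil        0.611     0.5912     0.2176
  solve Keq expr → x = -0.03324; check Q = 1.005
Then add 0.05396 M of M.
Step 3:
                   E          J          M
  Initial      0.611     0.5912     0.2716
  Change     0.02984    0.02984    -0.0199
  Equil       0.6408     0.6211     0.2517
  solve Keq expr → x = -0.009948; check Q = 1.005

Direction: reverse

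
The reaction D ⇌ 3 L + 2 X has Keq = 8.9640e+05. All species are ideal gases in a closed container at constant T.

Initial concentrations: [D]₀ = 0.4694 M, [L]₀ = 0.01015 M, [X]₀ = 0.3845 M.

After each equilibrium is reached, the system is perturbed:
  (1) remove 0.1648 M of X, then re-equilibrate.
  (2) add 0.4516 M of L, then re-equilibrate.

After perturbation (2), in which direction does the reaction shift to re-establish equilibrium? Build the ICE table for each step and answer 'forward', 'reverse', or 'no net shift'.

Direction: reverse

Q₀ = 3.2934e-07 vs Keq = 8.9640e+05 ⇒ Q<K, forward
Step 1:
                    D           L           X
  I            0.4694     0.01015      0.3845
  C           -0.4694       1.408      0.9388
  E        5.5737e-06       1.418       1.323
  solve Keq expr → x = 0.4694; check Q = 8.9640e+05
Then remove 0.1648 M of X.
Step 2:
                    D           L           X
  I        5.5737e-06       1.418       1.158
  C       -1.3018e-06  3.9053e-06  2.6035e-06
  E        4.2719e-06       1.418       1.158
  solve Keq expr → x = 1.3018e-06; check Q = 8.9640e+05
Then add 0.4516 M of L.
Step 3:
                    D           L           X
  I        4.2719e-06        1.87       1.158
  C        5.5172e-06 -1.6552e-05 -1.1034e-05
  E        9.7892e-06        1.87       1.158
  solve Keq expr → x = -5.5172e-06; check Q = 8.9640e+05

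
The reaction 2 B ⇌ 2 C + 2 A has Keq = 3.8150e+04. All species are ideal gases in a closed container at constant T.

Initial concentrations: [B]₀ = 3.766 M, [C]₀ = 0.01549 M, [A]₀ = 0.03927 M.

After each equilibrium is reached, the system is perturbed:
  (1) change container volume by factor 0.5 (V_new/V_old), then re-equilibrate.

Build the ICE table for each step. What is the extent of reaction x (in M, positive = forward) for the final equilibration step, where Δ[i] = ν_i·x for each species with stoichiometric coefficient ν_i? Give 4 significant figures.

x = -0.06596 M

Q₀ = 2.6089e-08 vs Keq = 3.8150e+04 ⇒ Q<K, forward
Step 1:
                    B           C           A
  init          3.766     0.01549     0.03927
  Δ            -3.695       3.695       3.695
  eq          0.07094       3.711       3.734
  solve Keq expr → x = 1.848; check Q = 3.8150e+04
Then change container volume by factor 0.5 (V_new/V_old).
Step 2:
                    B           C           A
  init         0.1419       7.421       7.469
  Δ            0.1319     -0.1319     -0.1319
  eq           0.2738       7.289       7.337
  solve Keq expr → x = -0.06596; check Q = 3.8150e+04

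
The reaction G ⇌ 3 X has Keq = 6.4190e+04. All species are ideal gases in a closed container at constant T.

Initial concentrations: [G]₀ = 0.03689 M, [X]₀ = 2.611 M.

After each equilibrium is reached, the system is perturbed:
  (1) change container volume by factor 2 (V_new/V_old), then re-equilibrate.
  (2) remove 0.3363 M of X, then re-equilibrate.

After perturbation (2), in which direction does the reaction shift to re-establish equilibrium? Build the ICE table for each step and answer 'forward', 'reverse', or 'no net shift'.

Q₀ = 482.5 vs Keq = 6.4190e+04 ⇒ Q<K, forward
Step 1:
                  G         X
  Initial   0.03689     2.611
  Change   -0.03658    0.1097
  Equil   3.1375e-04     2.721
  solve Keq expr → x = 0.03658; check Q = 6.4190e+04
Then change container volume by factor 2 (V_new/V_old).
Step 2:
                  G         X
  Initial 1.5688e-04      1.36
  Change  -1.1763e-04 3.5288e-04
  Equil   3.9250e-05     1.361
  solve Keq expr → x = 1.1763e-04; check Q = 6.4190e+04
Then remove 0.3363 M of X.
Step 3:
                  G         X
  Initial 3.9250e-05     1.024
  Change  -2.2498e-05 6.7495e-05
  Equil   1.6751e-05     1.024
  solve Keq expr → x = 2.2498e-05; check Q = 6.4190e+04

Direction: forward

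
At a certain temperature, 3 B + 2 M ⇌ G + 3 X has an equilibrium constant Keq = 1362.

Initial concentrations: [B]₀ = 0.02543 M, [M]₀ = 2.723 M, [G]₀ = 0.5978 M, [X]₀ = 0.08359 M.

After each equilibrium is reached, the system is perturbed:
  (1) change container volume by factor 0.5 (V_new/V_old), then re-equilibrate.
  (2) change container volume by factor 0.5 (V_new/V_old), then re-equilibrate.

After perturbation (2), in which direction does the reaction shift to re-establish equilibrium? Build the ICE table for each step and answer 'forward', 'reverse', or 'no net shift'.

Q₀ = 2.863 vs Keq = 1362 ⇒ Q<K, forward
Step 1:
                    B           M           G           X
  I           0.02543       2.723      0.5978     0.08359
  C          -0.02131    -0.01421    0.007104     0.02131
  E          0.004119       2.709      0.6049      0.1049
  solve Keq expr → x = 0.007104; check Q = 1362
Then change container volume by factor 0.5 (V_new/V_old).
Step 2:
                    B           M           G           X
  I          0.008238       5.418        1.21      0.2098
  C         -0.001646   -0.001097  5.4874e-04    0.001646
  E          0.006591       5.416        1.21      0.2114
  solve Keq expr → x = 5.4874e-04; check Q = 1362
Then change container volume by factor 0.5 (V_new/V_old).
Step 3:
                    B           M           G           X
  I           0.01318       10.83       2.421      0.4229
  C         -0.002652   -0.001768  8.8385e-04    0.002652
  E           0.01053       10.83       2.422      0.4255
  solve Keq expr → x = 8.8385e-04; check Q = 1362

Direction: forward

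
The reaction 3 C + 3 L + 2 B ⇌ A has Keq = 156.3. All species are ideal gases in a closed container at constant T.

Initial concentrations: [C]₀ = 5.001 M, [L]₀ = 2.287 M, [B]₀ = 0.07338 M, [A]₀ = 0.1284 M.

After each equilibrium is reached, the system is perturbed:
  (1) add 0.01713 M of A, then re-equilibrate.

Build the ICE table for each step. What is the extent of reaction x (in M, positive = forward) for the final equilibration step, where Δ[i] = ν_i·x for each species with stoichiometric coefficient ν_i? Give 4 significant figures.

Q₀ = 0.01594 vs Keq = 156.3 ⇒ Q<K, forward
Step 1:
                    C           L           B           A
  init          5.001       2.287     0.07338      0.1284
  Δ           -0.1087     -0.1087    -0.07245     0.03622
  eq            4.892       2.178  9.3284e-04      0.1646
  solve Keq expr → x = 0.03622; check Q = 156.3
Then add 0.01713 M of A.
Step 2:
                    C           L           B           A
  init          4.892       2.178  9.3284e-04      0.1818
  Δ        7.0800e-05  7.0800e-05  4.7200e-05 -2.3600e-05
  eq            4.892       2.178  9.8004e-04      0.1817
  solve Keq expr → x = -2.3600e-05; check Q = 156.3

x = -2.3600e-05 M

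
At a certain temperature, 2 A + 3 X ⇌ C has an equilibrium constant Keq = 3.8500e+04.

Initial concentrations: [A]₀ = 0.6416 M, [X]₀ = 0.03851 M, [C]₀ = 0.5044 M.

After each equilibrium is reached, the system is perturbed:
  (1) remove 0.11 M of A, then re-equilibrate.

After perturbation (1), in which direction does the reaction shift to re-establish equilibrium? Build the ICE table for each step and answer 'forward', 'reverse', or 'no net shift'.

Direction: reverse

Q₀ = 2.1455e+04 vs Keq = 3.8500e+04 ⇒ Q<K, forward
Step 1:
                  A         X         C
  Initial    0.6416   0.03851    0.5044
  Change  -0.004418 -0.006627  0.002209
  Equil      0.6372   0.03188    0.5066
  solve Keq expr → x = 0.002209; check Q = 3.8500e+04
Then remove 0.11 M of A.
Step 2:
                  A         X         C
  Initial    0.5272   0.03188    0.5066
  Change   0.002757  0.004135 -0.001378
  Equil      0.5299   0.03602    0.5052
  solve Keq expr → x = -0.001378; check Q = 3.8500e+04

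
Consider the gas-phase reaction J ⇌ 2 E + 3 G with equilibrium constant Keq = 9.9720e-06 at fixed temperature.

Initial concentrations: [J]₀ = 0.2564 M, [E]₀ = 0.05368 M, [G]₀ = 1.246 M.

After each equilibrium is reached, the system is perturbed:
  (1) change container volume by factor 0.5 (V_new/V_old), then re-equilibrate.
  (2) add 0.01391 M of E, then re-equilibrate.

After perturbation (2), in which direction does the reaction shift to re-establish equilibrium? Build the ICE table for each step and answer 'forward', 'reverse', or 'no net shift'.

Direction: reverse

Q₀ = 0.02174 vs Keq = 9.9720e-06 ⇒ Q>K, reverse
Step 1:
                   J          E          G
  Initial     0.2564    0.05368      1.246
  Change     0.02617   -0.05235   -0.07852
  Equil       0.2826   0.001331      1.167
  solve Keq expr → x = -0.02617; check Q = 9.9720e-06
Then change container volume by factor 0.5 (V_new/V_old).
Step 2:
                   J          E          G
  Initial     0.5651   0.002661      2.335
  Change  9.9710e-04  -0.001994  -0.002991
  Equil       0.5661 6.6723e-04      2.332
  solve Keq expr → x = -9.9710e-04; check Q = 9.9720e-06
Then add 0.01391 M of E.
Step 3:
                   J          E          G
  Initial     0.5661    0.01458      2.332
  Change    0.006948    -0.0139   -0.02085
  Equil       0.5731 6.8041e-04      2.311
  solve Keq expr → x = -0.006948; check Q = 9.9720e-06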